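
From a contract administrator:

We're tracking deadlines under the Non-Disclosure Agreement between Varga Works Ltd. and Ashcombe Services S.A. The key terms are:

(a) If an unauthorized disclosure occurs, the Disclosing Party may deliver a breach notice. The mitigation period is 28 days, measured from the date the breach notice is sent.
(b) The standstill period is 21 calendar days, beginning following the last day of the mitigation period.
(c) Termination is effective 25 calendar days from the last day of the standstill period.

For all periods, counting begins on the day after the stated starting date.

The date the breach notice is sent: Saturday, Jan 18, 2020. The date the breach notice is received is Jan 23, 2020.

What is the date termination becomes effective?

Apr 1, 2020

Adding 28 calendar days to Jan 18, 2020 gives Feb 15, 2020, which is the last day of the mitigation period.
The last day of the standstill period: 21 calendar days after Feb 15, 2020 is Mar 7, 2020.
Adding 25 calendar days to Mar 7, 2020 gives Apr 1, 2020, which is the date termination becomes effective.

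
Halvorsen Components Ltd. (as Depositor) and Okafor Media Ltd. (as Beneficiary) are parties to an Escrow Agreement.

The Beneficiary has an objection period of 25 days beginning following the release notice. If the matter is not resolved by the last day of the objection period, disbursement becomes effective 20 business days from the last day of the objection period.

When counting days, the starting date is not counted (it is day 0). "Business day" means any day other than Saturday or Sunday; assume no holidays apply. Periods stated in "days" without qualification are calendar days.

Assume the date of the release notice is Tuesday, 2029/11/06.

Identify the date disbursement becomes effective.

2029/12/28

Adding 25 calendar days to 2029/11/06 gives 2029/12/01, which is the last day of the objection period.
The date disbursement becomes effective: 20 business days after Saturday, 2029/12/01, skipping weekends — Dec 3, Dec 4, Dec 5, Dec 6, …, Dec 26, Dec 27, Dec 28 — lands on Friday, 2029/12/28.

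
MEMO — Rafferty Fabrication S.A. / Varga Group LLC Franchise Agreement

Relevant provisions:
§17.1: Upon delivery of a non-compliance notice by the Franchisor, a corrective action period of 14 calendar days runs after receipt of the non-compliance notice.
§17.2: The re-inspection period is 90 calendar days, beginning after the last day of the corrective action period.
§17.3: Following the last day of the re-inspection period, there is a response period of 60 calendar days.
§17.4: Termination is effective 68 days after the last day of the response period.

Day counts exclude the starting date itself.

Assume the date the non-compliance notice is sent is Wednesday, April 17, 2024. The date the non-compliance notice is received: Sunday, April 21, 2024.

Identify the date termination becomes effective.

Adding 14 calendar days to April 21, 2024 gives May 5, 2024, which is the last day of the corrective action period.
The last day of the re-inspection period: 90 calendar days after May 5, 2024 is August 3, 2024.
The last day of the response period: August 3, 2024 + 60 days = October 2, 2024.
The date termination becomes effective: October 2, 2024 + 68 days = December 9, 2024.

December 9, 2024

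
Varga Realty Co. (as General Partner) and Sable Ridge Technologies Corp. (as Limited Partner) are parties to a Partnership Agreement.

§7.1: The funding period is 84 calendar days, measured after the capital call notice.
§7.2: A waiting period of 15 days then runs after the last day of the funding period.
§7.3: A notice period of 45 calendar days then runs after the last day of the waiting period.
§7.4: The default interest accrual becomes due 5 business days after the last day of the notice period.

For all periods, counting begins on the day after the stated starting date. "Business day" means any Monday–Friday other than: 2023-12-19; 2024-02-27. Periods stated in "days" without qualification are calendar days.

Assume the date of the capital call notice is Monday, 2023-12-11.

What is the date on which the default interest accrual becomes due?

Adding 84 calendar days to 2023-12-11 gives 2024-03-04, which is the last day of the funding period.
The last day of the waiting period: 2024-03-04 + 15 days = 2024-03-19.
Adding 45 calendar days to 2024-03-19 gives 2024-05-03, which is the last day of the notice period.
The date on which the default interest accrual becomes due: 5 business days after Friday, 2024-05-03, skipping weekends — May 6, May 7, May 8, May 9, May 10 — lands on Friday, 2024-05-10.

2024-05-10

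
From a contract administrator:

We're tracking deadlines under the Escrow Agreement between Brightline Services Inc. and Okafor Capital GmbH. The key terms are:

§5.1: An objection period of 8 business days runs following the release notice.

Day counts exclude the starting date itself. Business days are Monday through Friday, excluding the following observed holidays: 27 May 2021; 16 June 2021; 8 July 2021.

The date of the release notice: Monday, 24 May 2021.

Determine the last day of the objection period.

4 June 2021

The last day of the objection period: 8 business days after Monday, 24 May 2021, skipping weekends and the listed holiday on May 27 — May 25, May 26, May 28, May 31, Jun 1, Jun 2, Jun 3, Jun 4 — lands on Friday, 4 June 2021.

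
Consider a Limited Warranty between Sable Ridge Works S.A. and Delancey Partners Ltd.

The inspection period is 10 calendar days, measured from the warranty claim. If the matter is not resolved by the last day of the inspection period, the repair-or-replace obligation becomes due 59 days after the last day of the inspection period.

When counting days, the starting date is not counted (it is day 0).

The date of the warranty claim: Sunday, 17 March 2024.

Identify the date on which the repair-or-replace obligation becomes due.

The last day of the inspection period: 10 calendar days after 17 March 2024 is 27 March 2024.
The date on which the repair-or-replace obligation becomes due: 59 calendar days after 27 March 2024 is 25 May 2024.

25 May 2024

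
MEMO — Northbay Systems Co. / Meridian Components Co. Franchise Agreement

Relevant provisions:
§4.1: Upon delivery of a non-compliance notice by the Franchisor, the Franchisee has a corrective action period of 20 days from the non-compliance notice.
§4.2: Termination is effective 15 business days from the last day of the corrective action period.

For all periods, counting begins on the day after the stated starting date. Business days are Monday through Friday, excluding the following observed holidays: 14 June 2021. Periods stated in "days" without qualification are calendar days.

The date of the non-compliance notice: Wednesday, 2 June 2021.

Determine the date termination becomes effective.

13 July 2021

The last day of the corrective action period: 2 June 2021 + 20 days = 22 June 2021.
From Tuesday, 22 June 2021, 15 business days (Jun 23, Jun 24, Jun 25, Jun 28, …, Jul 9, Jul 12, Jul 13, skipping weekends) brings us to Tuesday, 13 July 2021, which is the date termination becomes effective.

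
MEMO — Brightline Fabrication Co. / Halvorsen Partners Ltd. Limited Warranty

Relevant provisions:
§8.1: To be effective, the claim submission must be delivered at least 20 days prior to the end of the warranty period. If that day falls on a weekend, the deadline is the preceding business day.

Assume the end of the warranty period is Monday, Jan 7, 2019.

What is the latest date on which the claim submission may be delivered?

Counting back 20 calendar days from Jan 7, 2019 gives Dec 18, 2018. That is a Tuesday, so no adjustment is needed.

Dec 18, 2018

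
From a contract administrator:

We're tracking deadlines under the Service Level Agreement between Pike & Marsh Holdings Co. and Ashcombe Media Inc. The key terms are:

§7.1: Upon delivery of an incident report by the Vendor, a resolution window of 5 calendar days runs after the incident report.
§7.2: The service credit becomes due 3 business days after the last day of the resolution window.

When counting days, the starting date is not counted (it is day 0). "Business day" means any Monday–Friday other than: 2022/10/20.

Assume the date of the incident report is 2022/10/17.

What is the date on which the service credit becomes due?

2022/10/26

The last day of the resolution window: 2022/10/17 + 5 days = 2022/10/22.
The date on which the service credit becomes due: counting 3 business days from Saturday, 2022/10/22 (Oct 24, Oct 25, Oct 26, skipping weekends) reaches Wednesday, 2022/10/26.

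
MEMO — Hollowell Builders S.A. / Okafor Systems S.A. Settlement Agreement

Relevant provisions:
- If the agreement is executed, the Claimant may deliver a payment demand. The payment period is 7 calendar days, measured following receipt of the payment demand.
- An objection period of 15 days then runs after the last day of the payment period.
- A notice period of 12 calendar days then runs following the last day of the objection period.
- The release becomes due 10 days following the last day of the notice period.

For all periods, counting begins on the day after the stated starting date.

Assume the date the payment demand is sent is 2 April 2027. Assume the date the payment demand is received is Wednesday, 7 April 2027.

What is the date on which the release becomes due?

21 May 2027

Adding 7 calendar days to 7 April 2027 gives 14 April 2027, which is the last day of the payment period.
The last day of the objection period: 15 calendar days after 14 April 2027 is 29 April 2027.
Adding 12 calendar days to 29 April 2027 gives 11 May 2027, which is the last day of the notice period.
Adding 10 calendar days to 11 May 2027 gives 21 May 2027, which is the date on which the release becomes due.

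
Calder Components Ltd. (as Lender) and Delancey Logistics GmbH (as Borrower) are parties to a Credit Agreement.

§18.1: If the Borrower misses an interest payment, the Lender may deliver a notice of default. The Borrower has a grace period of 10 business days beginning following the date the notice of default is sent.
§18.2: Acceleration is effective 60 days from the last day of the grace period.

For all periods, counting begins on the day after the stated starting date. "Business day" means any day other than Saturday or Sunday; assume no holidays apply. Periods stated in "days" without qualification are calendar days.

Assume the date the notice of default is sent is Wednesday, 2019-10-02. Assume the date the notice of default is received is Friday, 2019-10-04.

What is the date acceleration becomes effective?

2019-12-15

The last day of the grace period: counting 10 business days from Wednesday, 2019-10-02 (Oct 3, Oct 4, Oct 7, Oct 8, Oct 9, Oct 10, Oct 11, Oct 14, Oct 15, Oct 16, skipping weekends) reaches Wednesday, 2019-10-16.
The date acceleration becomes effective: 60 calendar days after 2019-10-16 is 2019-12-15.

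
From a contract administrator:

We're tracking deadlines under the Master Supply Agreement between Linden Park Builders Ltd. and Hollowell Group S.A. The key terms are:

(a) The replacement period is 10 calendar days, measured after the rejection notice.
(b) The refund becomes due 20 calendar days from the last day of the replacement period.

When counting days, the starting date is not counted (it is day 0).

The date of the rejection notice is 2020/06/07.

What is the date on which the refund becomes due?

Adding 10 calendar days to 2020/06/07 gives 2020/06/17, which is the last day of the replacement period.
The date on which the refund becomes due: 2020/06/17 + 20 days = 2020/07/07.

2020/07/07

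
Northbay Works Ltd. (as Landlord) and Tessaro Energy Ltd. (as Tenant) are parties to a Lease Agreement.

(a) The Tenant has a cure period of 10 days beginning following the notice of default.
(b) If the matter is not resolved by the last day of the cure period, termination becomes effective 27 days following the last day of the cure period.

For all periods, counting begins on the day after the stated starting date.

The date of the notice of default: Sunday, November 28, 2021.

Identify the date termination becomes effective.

January 4, 2022

The last day of the cure period: 10 calendar days after November 28, 2021 is December 8, 2021.
Adding 27 calendar days to December 8, 2021 gives January 4, 2022, which is the date termination becomes effective.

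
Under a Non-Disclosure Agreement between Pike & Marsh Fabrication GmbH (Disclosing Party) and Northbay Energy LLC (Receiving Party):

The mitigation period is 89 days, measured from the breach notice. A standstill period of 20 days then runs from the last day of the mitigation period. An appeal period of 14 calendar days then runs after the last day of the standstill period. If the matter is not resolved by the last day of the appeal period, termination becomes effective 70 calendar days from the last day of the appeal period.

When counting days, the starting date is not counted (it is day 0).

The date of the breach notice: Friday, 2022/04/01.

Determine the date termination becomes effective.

2022/10/11

Adding 89 calendar days to 2022/04/01 gives 2022/06/29, which is the last day of the mitigation period.
The last day of the standstill period: 2022/06/29 + 20 days = 2022/07/19.
The last day of the appeal period: 2022/07/19 + 14 days = 2022/08/02.
The date termination becomes effective: 70 calendar days after 2022/08/02 is 2022/10/11.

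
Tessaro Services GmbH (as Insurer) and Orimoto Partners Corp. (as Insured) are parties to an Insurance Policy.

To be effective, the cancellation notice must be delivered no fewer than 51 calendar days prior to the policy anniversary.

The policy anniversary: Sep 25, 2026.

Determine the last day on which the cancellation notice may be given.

Sep 25, 2026 minus 51 days is Aug 5, 2026.

Aug 5, 2026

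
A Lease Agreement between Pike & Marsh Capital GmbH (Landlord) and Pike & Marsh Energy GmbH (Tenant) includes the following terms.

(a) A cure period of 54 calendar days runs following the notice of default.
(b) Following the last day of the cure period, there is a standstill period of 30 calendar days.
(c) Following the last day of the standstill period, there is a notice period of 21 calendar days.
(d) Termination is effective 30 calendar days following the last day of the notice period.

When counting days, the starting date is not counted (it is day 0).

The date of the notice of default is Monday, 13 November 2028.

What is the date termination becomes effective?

28 March 2029

Adding 54 calendar days to 13 November 2028 gives 6 January 2029, which is the last day of the cure period.
Adding 30 calendar days to 6 January 2029 gives 5 February 2029, which is the last day of the standstill period.
The last day of the notice period: 21 calendar days after 5 February 2029 is 26 February 2029.
The date termination becomes effective: 26 February 2029 + 30 days = 28 March 2029.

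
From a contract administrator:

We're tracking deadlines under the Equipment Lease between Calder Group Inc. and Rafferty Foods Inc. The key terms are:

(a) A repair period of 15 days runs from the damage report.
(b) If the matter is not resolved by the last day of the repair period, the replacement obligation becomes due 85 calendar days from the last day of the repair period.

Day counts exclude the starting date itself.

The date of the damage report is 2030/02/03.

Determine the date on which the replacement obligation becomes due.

2030/05/14

Adding 15 calendar days to 2030/02/03 gives 2030/02/18, which is the last day of the repair period.
The date on which the replacement obligation becomes due: 85 calendar days after 2030/02/18 is 2030/05/14.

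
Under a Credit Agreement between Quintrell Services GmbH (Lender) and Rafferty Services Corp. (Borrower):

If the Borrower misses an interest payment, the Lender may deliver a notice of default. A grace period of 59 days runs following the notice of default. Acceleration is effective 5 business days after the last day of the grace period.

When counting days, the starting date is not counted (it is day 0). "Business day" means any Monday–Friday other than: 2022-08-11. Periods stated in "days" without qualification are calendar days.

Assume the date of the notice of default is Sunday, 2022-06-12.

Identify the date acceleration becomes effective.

2022-08-18

Adding 59 calendar days to 2022-06-12 gives 2022-08-10, which is the last day of the grace period.
The date acceleration becomes effective: 5 business days after Wednesday, 2022-08-10, skipping weekends and the listed holiday on Aug 11 — Aug 12, Aug 15, Aug 16, Aug 17, Aug 18 — lands on Thursday, 2022-08-18.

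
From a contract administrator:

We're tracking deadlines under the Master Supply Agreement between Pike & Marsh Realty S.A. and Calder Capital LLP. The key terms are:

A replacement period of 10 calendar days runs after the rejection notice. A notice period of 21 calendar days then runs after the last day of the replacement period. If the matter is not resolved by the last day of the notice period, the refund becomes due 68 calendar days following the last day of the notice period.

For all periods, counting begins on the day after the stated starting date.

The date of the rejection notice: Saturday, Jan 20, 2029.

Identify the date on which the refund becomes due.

The last day of the replacement period: Jan 20, 2029 + 10 days = Jan 30, 2029.
The last day of the notice period: 21 calendar days after Jan 30, 2029 is Feb 20, 2029.
The date on which the refund becomes due: 68 calendar days after Feb 20, 2029 is Apr 29, 2029.

Apr 29, 2029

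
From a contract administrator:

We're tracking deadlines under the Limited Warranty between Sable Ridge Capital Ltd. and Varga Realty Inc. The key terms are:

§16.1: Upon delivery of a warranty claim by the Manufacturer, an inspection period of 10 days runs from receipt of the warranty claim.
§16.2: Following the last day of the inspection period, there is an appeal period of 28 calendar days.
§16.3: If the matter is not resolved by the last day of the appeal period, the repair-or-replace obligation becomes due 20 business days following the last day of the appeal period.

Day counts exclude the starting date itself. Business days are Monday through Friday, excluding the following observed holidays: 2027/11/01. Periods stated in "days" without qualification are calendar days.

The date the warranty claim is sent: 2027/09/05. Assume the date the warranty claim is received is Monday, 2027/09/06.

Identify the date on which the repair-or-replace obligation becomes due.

2027/11/12

The last day of the inspection period: 2027/09/06 + 10 days = 2027/09/16.
The last day of the appeal period: 2027/09/16 + 28 days = 2027/10/14.
The date on which the repair-or-replace obligation becomes due: counting 20 business days from Thursday, 2027/10/14 (Oct 15, Oct 18, Oct 19, Oct 20, …, Nov 10, Nov 11, Nov 12, skipping weekends and the listed holiday on Nov 1) reaches Friday, 2027/11/12.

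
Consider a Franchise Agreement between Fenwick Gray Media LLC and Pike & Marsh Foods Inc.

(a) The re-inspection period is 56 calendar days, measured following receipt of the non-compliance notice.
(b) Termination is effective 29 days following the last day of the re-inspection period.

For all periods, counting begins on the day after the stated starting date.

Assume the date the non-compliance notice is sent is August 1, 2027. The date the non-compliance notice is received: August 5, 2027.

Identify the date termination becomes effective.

October 29, 2027

Adding 56 calendar days to August 5, 2027 gives September 30, 2027, which is the last day of the re-inspection period.
The date termination becomes effective: 29 calendar days after September 30, 2027 is October 29, 2027.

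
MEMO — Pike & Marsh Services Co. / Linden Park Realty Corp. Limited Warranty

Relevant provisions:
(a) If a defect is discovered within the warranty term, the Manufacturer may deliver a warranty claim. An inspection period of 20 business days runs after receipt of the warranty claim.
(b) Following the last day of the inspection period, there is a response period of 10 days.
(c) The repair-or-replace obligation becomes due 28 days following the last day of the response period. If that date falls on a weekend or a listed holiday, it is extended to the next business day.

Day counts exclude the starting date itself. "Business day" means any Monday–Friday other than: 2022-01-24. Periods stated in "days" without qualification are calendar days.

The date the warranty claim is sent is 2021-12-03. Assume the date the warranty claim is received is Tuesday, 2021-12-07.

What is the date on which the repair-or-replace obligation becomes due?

The last day of the inspection period: counting 20 business days from Tuesday, 2021-12-07 (Dec 8, Dec 9, Dec 10, Dec 13, …, Dec 31, Jan 3, Jan 4, skipping weekends) reaches Tuesday, 2022-01-04.
Adding 10 calendar days to 2022-01-04 gives 2022-01-14, which is the last day of the response period.
The date on which the repair-or-replace obligation becomes due: 28 calendar days after 2022-01-14 is 2022-02-11. 2022-02-11 is a Friday and is not a listed holiday, so no roll-forward applies.

2022-02-11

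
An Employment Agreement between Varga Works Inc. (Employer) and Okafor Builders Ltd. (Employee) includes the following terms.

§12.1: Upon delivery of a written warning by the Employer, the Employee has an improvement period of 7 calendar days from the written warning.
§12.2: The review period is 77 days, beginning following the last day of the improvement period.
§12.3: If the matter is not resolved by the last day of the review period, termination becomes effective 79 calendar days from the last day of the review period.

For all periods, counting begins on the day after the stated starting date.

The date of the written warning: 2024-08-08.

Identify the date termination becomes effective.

Adding 7 calendar days to 2024-08-08 gives 2024-08-15, which is the last day of the improvement period.
The last day of the review period: 77 calendar days after 2024-08-15 is 2024-10-31.
The date termination becomes effective: 2024-10-31 + 79 days = 2025-01-18.

2025-01-18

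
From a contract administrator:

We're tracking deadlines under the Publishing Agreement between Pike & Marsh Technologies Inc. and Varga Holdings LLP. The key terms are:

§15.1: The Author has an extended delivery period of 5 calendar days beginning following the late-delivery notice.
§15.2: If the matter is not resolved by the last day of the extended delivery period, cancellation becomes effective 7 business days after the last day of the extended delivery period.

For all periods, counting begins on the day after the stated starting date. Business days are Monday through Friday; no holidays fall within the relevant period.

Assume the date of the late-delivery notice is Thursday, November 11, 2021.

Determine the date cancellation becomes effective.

The last day of the extended delivery period: November 11, 2021 + 5 days = November 16, 2021.
The date cancellation becomes effective: counting 7 business days from Tuesday, November 16, 2021 (Nov 17, Nov 18, Nov 19, Nov 22, Nov 23, Nov 24, Nov 25, skipping weekends) reaches Thursday, November 25, 2021.

November 25, 2021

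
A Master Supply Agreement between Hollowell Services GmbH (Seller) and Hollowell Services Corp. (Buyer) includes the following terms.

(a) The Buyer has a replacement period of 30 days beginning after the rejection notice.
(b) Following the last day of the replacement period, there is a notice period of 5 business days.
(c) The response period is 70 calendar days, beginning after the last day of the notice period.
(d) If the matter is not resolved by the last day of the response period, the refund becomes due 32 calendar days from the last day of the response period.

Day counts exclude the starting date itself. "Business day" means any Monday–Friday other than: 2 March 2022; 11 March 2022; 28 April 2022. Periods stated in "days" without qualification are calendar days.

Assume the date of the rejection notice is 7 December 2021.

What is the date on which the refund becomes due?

The last day of the replacement period: 7 December 2021 + 30 days = 6 January 2022.
The last day of the notice period: counting 5 business days from Thursday, 6 January 2022 (Jan 7, Jan 10, Jan 11, Jan 12, Jan 13, skipping weekends) reaches Thursday, 13 January 2022.
The last day of the response period: 70 calendar days after 13 January 2022 is 24 March 2022.
The date on which the refund becomes due: 32 calendar days after 24 March 2022 is 25 April 2022.

25 April 2022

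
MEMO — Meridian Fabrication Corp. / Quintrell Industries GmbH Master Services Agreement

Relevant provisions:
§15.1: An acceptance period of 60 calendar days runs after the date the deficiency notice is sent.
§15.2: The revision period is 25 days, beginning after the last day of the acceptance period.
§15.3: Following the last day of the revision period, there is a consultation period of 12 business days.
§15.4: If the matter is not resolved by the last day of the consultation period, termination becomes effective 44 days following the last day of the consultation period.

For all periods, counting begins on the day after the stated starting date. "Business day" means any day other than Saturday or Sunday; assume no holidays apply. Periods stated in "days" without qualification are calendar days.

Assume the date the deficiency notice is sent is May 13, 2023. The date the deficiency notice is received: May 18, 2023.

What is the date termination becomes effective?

Oct 5, 2023

The last day of the acceptance period: May 13, 2023 + 60 days = Jul 12, 2023.
The last day of the revision period: Jul 12, 2023 + 25 days = Aug 6, 2023.
From Sunday, Aug 6, 2023, 12 business days (Aug 7, Aug 8, Aug 9, Aug 10, …, Aug 18, Aug 21, Aug 22, skipping weekends) brings us to Tuesday, Aug 22, 2023, which is the last day of the consultation period.
The date termination becomes effective: 44 calendar days after Aug 22, 2023 is Oct 5, 2023.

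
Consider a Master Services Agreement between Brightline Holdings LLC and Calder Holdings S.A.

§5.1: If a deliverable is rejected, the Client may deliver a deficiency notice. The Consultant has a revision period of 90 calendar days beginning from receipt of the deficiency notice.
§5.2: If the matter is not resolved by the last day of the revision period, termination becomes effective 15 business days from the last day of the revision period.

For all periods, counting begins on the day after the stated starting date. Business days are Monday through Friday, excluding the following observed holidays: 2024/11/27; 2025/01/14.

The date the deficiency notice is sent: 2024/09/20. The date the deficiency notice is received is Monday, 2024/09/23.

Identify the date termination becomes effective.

2025/01/10

The last day of the revision period: 2024/09/23 + 90 days = 2024/12/22.
The date termination becomes effective: 15 business days after Sunday, 2024/12/22, skipping weekends — Dec 23, Dec 24, Dec 25, Dec 26, …, Jan 8, Jan 9, Jan 10 — lands on Friday, 2025/01/10.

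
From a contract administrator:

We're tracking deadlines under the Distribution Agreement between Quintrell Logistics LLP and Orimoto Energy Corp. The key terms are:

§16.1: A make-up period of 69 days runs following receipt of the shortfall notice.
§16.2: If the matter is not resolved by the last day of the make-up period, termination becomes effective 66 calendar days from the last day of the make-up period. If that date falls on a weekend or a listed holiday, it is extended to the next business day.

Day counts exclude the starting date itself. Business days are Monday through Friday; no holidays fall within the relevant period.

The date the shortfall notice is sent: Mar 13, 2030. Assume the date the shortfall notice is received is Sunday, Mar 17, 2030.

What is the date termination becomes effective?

Jul 30, 2030

The last day of the make-up period: Mar 17, 2030 + 69 days = May 25, 2030.
The date termination becomes effective: May 25, 2030 + 66 days = Jul 30, 2030. Jul 30, 2030 is a Tuesday, so no roll-forward applies.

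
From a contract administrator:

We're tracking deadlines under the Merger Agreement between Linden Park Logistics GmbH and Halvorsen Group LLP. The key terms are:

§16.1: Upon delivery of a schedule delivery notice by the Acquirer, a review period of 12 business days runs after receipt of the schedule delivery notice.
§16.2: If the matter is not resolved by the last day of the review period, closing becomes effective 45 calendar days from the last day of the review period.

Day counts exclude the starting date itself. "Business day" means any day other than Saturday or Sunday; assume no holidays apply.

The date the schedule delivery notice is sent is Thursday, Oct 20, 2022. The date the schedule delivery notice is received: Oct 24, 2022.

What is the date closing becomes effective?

The last day of the review period: counting 12 business days from Monday, Oct 24, 2022 (Oct 25, Oct 26, Oct 27, Oct 28, …, Nov 7, Nov 8, Nov 9, skipping weekends) reaches Wednesday, Nov 9, 2022.
Adding 45 calendar days to Nov 9, 2022 gives Dec 24, 2022, which is the date closing becomes effective.

Dec 24, 2022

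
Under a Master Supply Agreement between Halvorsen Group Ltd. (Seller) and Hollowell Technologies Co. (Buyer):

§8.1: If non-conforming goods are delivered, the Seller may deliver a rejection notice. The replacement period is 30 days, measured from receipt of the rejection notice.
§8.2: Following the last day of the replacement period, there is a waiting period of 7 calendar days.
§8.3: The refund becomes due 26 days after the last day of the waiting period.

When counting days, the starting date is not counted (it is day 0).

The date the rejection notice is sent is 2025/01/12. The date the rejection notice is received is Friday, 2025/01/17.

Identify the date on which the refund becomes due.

The last day of the replacement period: 2025/01/17 + 30 days = 2025/02/16.
Adding 7 calendar days to 2025/02/16 gives 2025/02/23, which is the last day of the waiting period.
The date on which the refund becomes due: 26 calendar days after 2025/02/23 is 2025/03/21.

2025/03/21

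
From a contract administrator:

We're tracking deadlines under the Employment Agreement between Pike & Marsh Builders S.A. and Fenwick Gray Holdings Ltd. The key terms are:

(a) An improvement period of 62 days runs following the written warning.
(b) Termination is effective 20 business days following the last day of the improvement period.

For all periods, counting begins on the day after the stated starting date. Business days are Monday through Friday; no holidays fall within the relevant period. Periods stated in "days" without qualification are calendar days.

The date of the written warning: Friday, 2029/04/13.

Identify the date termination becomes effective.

2029/07/12

The last day of the improvement period: 62 calendar days after 2029/04/13 is 2029/06/14.
The date termination becomes effective: 20 business days after Thursday, 2029/06/14, skipping weekends — Jun 15, Jun 18, Jun 19, Jun 20, …, Jul 10, Jul 11, Jul 12 — lands on Thursday, 2029/07/12.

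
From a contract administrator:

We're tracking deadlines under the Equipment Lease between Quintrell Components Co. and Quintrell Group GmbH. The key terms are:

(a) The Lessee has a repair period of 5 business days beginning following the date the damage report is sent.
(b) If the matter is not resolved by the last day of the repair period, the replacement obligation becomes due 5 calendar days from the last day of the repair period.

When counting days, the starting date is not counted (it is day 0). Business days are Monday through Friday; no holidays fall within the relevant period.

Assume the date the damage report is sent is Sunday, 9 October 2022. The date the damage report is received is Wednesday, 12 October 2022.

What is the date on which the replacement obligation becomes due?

19 October 2022

The last day of the repair period: 5 business days after Sunday, 9 October 2022, skipping weekends — Oct 10, Oct 11, Oct 12, Oct 13, Oct 14 — lands on Friday, 14 October 2022.
The date on which the replacement obligation becomes due: 14 October 2022 + 5 days = 19 October 2022.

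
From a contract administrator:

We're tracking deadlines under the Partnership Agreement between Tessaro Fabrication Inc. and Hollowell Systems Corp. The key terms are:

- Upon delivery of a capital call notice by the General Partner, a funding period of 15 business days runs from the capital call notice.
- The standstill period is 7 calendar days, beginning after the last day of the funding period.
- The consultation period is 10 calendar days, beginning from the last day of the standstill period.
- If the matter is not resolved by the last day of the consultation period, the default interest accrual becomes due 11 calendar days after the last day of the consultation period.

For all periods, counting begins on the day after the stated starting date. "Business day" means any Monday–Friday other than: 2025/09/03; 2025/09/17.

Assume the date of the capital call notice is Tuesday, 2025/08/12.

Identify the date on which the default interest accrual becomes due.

2025/09/30

The last day of the funding period: 15 business days after Tuesday, 2025/08/12, skipping weekends — Aug 13, Aug 14, Aug 15, Aug 18, …, Aug 29, Sep 1, Sep 2 — lands on Tuesday, 2025/09/02.
The last day of the standstill period: 7 calendar days after 2025/09/02 is 2025/09/09.
The last day of the consultation period: 10 calendar days after 2025/09/09 is 2025/09/19.
The date on which the default interest accrual becomes due: 11 calendar days after 2025/09/19 is 2025/09/30.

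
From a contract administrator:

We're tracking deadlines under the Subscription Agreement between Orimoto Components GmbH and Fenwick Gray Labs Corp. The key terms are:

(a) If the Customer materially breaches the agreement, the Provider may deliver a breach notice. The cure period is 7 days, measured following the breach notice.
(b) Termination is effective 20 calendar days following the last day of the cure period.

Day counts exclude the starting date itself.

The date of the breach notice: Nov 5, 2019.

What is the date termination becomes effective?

The last day of the cure period: Nov 5, 2019 + 7 days = Nov 12, 2019.
The date termination becomes effective: 20 calendar days after Nov 12, 2019 is Dec 2, 2019.

Dec 2, 2019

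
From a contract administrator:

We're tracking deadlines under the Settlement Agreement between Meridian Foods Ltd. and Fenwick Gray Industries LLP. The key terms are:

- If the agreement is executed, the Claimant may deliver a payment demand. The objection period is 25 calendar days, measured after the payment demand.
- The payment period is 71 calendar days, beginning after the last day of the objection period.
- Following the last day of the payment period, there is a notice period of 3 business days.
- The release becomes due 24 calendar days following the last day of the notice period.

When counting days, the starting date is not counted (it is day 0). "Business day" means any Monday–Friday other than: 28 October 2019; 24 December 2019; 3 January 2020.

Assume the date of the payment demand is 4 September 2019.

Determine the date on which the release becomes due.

The last day of the objection period: 25 calendar days after 4 September 2019 is 29 September 2019.
The last day of the payment period: 71 calendar days after 29 September 2019 is 9 December 2019.
The last day of the notice period: 3 business days after Monday, 9 December 2019, skipping weekends — Dec 10, Dec 11, Dec 12 — lands on Thursday, 12 December 2019.
The date on which the release becomes due: 12 December 2019 + 24 days = 5 January 2020.

5 January 2020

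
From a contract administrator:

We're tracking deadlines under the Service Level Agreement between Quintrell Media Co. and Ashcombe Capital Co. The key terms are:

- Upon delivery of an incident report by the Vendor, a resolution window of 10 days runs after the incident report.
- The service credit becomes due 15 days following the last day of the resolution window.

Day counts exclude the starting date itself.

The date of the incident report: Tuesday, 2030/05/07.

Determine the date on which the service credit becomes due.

2030/06/01

Adding 10 calendar days to 2030/05/07 gives 2030/05/17, which is the last day of the resolution window.
The date on which the service credit becomes due: 2030/05/17 + 15 days = 2030/06/01.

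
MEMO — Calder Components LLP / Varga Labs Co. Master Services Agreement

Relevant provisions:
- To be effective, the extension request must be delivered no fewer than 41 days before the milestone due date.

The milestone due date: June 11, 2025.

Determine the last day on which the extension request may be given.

May 1, 2025

June 11, 2025 minus 41 days is May 1, 2025.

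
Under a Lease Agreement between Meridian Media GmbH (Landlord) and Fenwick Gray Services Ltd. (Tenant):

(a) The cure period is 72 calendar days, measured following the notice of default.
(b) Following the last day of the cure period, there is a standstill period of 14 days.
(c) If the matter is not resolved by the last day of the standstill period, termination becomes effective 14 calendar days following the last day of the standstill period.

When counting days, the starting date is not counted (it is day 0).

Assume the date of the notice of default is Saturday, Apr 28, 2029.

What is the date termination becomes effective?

Adding 72 calendar days to Apr 28, 2029 gives Jul 9, 2029, which is the last day of the cure period.
Adding 14 calendar days to Jul 9, 2029 gives Jul 23, 2029, which is the last day of the standstill period.
The date termination becomes effective: 14 calendar days after Jul 23, 2029 is Aug 6, 2029.

Aug 6, 2029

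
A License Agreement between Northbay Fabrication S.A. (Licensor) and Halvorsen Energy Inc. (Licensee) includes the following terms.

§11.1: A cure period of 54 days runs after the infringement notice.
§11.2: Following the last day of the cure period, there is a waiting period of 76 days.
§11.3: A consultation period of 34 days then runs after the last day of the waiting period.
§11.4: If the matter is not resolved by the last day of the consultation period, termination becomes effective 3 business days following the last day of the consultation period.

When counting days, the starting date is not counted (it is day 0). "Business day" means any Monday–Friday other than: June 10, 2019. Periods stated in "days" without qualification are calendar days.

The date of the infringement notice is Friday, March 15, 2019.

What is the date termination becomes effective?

August 29, 2019

Adding 54 calendar days to March 15, 2019 gives May 8, 2019, which is the last day of the cure period.
The last day of the waiting period: 76 calendar days after May 8, 2019 is July 23, 2019.
The last day of the consultation period: 34 calendar days after July 23, 2019 is August 26, 2019.
The date termination becomes effective: 3 business days after Monday, August 26, 2019, skipping weekends — Aug 27, Aug 28, Aug 29 — lands on Thursday, August 29, 2019.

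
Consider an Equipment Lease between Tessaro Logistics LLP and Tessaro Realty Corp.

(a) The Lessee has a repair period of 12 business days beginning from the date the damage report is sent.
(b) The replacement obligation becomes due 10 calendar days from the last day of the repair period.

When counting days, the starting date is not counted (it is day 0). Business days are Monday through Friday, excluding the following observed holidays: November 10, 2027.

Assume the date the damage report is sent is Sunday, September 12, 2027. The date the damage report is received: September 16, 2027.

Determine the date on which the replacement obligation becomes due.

October 8, 2027

The last day of the repair period: 12 business days after Sunday, September 12, 2027, skipping weekends — Sep 13, Sep 14, Sep 15, Sep 16, …, Sep 24, Sep 27, Sep 28 — lands on Tuesday, September 28, 2027.
The date on which the replacement obligation becomes due: September 28, 2027 + 10 days = October 8, 2027.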